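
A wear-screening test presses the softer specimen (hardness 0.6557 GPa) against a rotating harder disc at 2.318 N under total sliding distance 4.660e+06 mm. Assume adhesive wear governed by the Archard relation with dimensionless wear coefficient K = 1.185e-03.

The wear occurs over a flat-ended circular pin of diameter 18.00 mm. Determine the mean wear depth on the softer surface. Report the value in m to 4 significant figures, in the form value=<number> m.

Printed values are rounded, and each operation runs at exact precision; a single final rounding: four significant digits.
Convert: Distance L = 4.660e+06 mm = 4660 m.
Convert: Hardness H = 0.6557 GPa = 6.557e+08 Pa.
Convert: Pin diameter d = 18.00 mm = 0.01800 m. Contact area A = π·d²/4 = π·(0.01800 m)²/4 = 2.545e-04 m².
As SI base values: W = 2.318 N, H = 6.557e+08 Pa, K = 1.185e-03.
Archard volume V = K·W·L/H = 1.185e-03 · 2.318 · 4660 / 6.557e+08 = 1.952e-08 m³.
Depth of wear h = V/A = 1.952e-08 / 2.545e-04 = 7.671e-05 m.

value=7.671e-05 m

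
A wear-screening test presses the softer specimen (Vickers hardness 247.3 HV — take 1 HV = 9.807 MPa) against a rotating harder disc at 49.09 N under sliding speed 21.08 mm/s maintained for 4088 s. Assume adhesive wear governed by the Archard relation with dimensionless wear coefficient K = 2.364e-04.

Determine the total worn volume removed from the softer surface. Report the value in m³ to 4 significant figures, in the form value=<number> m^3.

value=4.123e-10 m^3

Each operation holds exact precision — the intermediates are displayed rounded. Rounded just once: 4 significant digits.
Convert: Sliding speed v = 21.08 mm/s = 0.02108 m/s. Sliding distance L = v·t = 0.02108 m/s × 4088 s = 86.18 m.
Convert: Hardness H = 247.3 HV × 9.807 MPa/HV = 2425 MPa = 2.425e+09 Pa.
Working in SI base units: W = 49.09 N, H = 2.425e+09 Pa, K = 2.364e-04.
Volume removed: V = K·W·L/H = 2.364e-04 · 49.09 · 86.18 / 2.425e+09 = 4.123e-10 m³.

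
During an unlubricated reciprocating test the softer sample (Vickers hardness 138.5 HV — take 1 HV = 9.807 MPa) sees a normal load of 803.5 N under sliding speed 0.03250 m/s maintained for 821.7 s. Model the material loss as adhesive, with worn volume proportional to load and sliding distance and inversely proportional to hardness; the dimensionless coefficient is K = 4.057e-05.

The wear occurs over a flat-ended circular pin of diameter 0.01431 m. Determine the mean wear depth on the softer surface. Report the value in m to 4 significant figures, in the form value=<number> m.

value=3.985e-06 m

Intermediate values are shown rounded — the algebra carries full precision — rounded just once to four significant figures.
Convert: The distance L = v·t = 0.03250 m/s × 821.7 s = 26.71 m.
Convert: Hardness H = 138.5 HV × 9.807 MPa/HV = 1358 MPa = 1.358e+09 Pa.
Convert: Contact area A = π·d²/4 = π·(0.01431 m)²/4 = 1.608e-04 m².
In SI base units, W = 803.5 N, H = 1.358e+09 Pa, K = 4.057e-05.
The Archard volume V = K·W·L/H = 4.057e-05 · 803.5 · 26.71 / 1.358e+09 = 6.409e-10 m³.
Mean depth h = V/A = 6.409e-10 / 1.608e-04 = 3.985e-06 m.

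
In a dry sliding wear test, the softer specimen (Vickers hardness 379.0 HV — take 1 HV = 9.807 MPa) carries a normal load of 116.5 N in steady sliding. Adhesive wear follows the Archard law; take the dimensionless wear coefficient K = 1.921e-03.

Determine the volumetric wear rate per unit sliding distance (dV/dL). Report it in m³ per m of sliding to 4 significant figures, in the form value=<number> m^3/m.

The computation maintains exact precision — shown intermediates are rounded — one final rounding: four significant figures.
Hardness H = 379.0 HV × 9.807 MPa/HV = 3717 MPa = 3.717e+09 Pa.
As SI base values: W = 116.5 N, H = 3.717e+09 Pa, K = 1.921e-03.
The wear rate dV/dL = K·W/H (no L dependence): 1.921e-03 · 116.5 / 3.717e+09 = 6.021e-11 m³/m.

value=6.021e-11 m^3/m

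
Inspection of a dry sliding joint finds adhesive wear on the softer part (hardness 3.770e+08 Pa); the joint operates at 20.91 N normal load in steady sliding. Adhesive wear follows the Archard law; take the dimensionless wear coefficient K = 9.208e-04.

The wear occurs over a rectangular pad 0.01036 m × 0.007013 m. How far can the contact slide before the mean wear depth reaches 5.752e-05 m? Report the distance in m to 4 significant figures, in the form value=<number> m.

value=81.83 m

Shown intermediates are rounded, and the computation holds full float precision; rounded once at the end: four significant digits.
Contact area A = 0.01036 m × 0.007013 m = 7.265e-05 m².
Collected in SI base units: W = 20.91 N, H = 3.770e+08 Pa, K = 9.208e-04.
Wearable volume V_lim = h_lim·A = 5.752e-05 · 7.265e-05 = 4.179e-09 m³.
Thus life L = V_lim·H/(K·W) = 4.179e-09 · 3.770e+08 / (9.208e-04 · 20.91) = 81.83 m.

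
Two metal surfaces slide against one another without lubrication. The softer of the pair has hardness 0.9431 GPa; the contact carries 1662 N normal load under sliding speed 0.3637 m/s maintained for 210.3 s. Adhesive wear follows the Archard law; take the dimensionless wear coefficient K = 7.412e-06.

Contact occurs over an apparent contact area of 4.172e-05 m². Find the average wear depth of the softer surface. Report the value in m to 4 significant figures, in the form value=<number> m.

value=2.395e-05 m

Every step holds full precision — intermediate values are displayed rounded. Rounded just once: four significant figures.
Distance L = v·t = 0.3637 m/s × 210.3 s = 76.49 m.
Hardness H = 0.9431 GPa = 9.431e+08 Pa.
In SI base units, W = 1662 N, H = 9.431e+08 Pa, K = 7.412e-06.
Wear volume V = K·W·L/H = 7.412e-06 · 1662 · 76.49 / 9.431e+08 = 9.991e-10 m³.
Mean depth h = V/A = 9.991e-10 / 4.172e-05 = 2.395e-05 m.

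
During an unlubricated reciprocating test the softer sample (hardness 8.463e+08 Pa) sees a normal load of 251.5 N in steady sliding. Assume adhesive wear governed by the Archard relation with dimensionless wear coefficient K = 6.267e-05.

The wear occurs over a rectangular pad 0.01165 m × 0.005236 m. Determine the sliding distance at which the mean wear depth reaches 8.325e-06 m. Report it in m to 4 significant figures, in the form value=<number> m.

value=27.27 m

Shown intermediates are rounded, and every step maintains full precision; a single final rounding: four significant figures.
Convert: Contact area A = 0.01165 m × 0.005236 m = 6.100e-05 m².
SI base units throughout: W = 251.5 N, H = 8.463e+08 Pa, K = 6.267e-05.
Volume at the limit: V_lim = h_lim·A = 8.325e-06 · 6.100e-05 = 5.078e-10 m³.
Thus life L = V_lim·H/(K·W) = 5.078e-10 · 8.463e+08 / (6.267e-05 · 251.5) = 27.27 m.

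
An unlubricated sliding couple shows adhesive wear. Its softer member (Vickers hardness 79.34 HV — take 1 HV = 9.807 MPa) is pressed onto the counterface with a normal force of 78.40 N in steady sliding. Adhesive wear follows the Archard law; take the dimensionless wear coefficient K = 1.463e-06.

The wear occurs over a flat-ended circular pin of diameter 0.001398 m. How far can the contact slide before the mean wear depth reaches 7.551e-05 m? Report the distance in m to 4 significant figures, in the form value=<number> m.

value=786.3 m

Displayed values are rounded. The computation holds exact precision, and one final rounding: four significant figures.
Hardness H = 79.34 HV × 9.807 MPa/HV = 778.1 MPa = 7.781e+08 Pa.
Contact area A = π·d²/4 = π·(0.001398 m)²/4 = 1.535e-06 m².
SI base units throughout: W = 78.40 N, H = 7.781e+08 Pa, K = 1.463e-06.
Allowed volume V_lim = h_lim·A = 7.551e-05 · 1.535e-06 = 1.159e-10 m³.
Thus life L = V_lim·H/(K·W) = 1.159e-10 · 7.781e+08 / (1.463e-06 · 78.40) = 786.3 m.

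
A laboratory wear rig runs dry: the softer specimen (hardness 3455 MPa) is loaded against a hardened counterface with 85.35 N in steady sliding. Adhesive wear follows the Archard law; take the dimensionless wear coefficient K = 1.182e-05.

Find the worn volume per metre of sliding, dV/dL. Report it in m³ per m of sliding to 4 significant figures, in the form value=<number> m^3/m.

The computation maintains full precision; printed values are rounded, and one final rounding to four significant digits.
Hardness H = 3455 MPa = 3.455e+09 Pa.
In SI base units: W = 85.35 N, H = 3.455e+09 Pa, K = 1.182e-05.
Rate of wear dV/dL = K·W/H, so: 1.182e-05 · 85.35 / 3.455e+09 = 2.920e-13 m³/m.

value=2.920e-13 m^3/m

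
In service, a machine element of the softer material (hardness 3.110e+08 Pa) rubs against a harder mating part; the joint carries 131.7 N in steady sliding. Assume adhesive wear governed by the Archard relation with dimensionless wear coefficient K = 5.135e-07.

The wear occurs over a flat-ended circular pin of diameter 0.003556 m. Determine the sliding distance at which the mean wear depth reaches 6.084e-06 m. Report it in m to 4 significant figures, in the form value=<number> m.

value=277.9 m

All arithmetic keeps exact precision — intermediates are printed rounded. Rounded just once: four significant digits.
Convert: Contact area A = π·d²/4 = π·(0.003556 m)²/4 = 9.931e-06 m².
In SI base units: W = 131.7 N, H = 3.110e+08 Pa, K = 5.135e-07.
Limit volume V_lim = h_lim·A = 6.084e-06 · 9.931e-06 = 6.042e-11 m³.
Sliding life L = V_lim·H/(K·W) = 6.042e-11 · 3.110e+08 / (5.135e-07 · 131.7) = 277.9 m.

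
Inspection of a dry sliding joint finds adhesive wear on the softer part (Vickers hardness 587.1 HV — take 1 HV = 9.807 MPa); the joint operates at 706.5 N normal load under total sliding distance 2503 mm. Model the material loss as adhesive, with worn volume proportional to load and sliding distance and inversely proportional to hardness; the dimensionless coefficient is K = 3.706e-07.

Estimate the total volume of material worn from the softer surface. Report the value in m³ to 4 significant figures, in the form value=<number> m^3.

value=1.138e-13 m^3

The intermediates are printed rounded; every step runs at exact precision — rounded once at the end to 4 significant figures.
Convert: The distance L = 2503 mm = 2.503 m.
Convert: Hardness H = 587.1 HV × 9.807 MPa/HV = 5758 MPa = 5.758e+09 Pa.
SI base units throughout: W = 706.5 N, H = 5.758e+09 Pa, K = 3.706e-07.
By Archard's law, V = K·W·L/H = 3.706e-07 · 706.5 · 2.503 / 5.758e+09 = 1.138e-13 m³.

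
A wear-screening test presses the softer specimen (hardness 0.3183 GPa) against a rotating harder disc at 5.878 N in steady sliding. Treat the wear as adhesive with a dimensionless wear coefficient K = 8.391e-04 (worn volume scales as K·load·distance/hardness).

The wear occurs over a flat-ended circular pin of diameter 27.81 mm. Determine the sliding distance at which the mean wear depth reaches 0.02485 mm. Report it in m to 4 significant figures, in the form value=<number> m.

All working math runs at full float precision; intermediate values are printed rounded. Rounded just once to four significant figures.
Convert: Hardness H = 0.3183 GPa = 3.183e+08 Pa.
Convert: Pin diameter d = 27.81 mm = 0.02781 m. Contact area A = π·d²/4 = π·(0.02781 m)²/4 = 6.074e-04 m².
Convert: Depth limit h_lim = 0.02485 mm = 2.485e-05 m.
In SI base units, W = 5.878 N, H = 3.183e+08 Pa, K = 8.391e-04.
Volume at the limit: V_lim = h_lim·A = 2.485e-05 · 6.074e-04 = 1.509e-08 m³.
So the life L = V_lim·H/(K·W) = 1.509e-08 · 3.183e+08 / (8.391e-04 · 5.878) = 974.1 m.

value=974.1 m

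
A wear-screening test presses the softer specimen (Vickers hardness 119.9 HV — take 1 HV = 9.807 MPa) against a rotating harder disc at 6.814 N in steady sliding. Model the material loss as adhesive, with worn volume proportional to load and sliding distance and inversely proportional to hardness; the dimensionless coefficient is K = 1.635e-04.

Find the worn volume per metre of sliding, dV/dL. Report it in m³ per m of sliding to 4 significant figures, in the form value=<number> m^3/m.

All arithmetic runs at full float precision — intermediates are printed rounded; a single final rounding to 4 significant figures.
Hardness H = 119.9 HV × 9.807 MPa/HV = 1176 MPa = 1.176e+09 Pa.
In SI base units, W = 6.814 N, H = 1.176e+09 Pa, K = 1.635e-04.
The wear rate dV/dL = K·W/H, so: 1.635e-04 · 6.814 / 1.176e+09 = 9.475e-13 m³/m.

value=9.475e-13 m^3/m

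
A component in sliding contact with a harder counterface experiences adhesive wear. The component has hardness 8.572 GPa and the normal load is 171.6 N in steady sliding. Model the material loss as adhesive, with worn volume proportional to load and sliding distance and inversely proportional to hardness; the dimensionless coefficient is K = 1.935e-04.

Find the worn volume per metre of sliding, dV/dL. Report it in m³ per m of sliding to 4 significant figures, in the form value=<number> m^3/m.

value=3.874e-12 m^3/m

The intermediates are shown rounded. All working math keeps full float precision — a single final rounding to four significant digits.
Convert: Hardness H = 8.572 GPa = 8.572e+09 Pa.
SI base units throughout: W = 171.6 N, H = 8.572e+09 Pa, K = 1.935e-04.
Sliding wear rate dV/dL = K·W/H — distance-free: 1.935e-04 · 171.6 / 8.572e+09 = 3.874e-12 m³/m.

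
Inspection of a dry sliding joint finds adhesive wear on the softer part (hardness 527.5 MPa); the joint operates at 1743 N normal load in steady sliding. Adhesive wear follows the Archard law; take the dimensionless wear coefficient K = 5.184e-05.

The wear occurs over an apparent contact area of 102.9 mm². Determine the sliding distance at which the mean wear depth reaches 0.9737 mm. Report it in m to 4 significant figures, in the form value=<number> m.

value=584.9 m

Intermediates are displayed rounded; all arithmetic holds full float precision; rounded just once to 4 significant figures.
Convert: Hardness H = 527.5 MPa = 5.275e+08 Pa.
Convert: Contact area A = 102.9 mm² = 1.029e-04 m².
Convert: Depth limit h_lim = 0.9737 mm = 9.737e-04 m.
SI base units throughout: W = 1743 N, H = 5.275e+08 Pa, K = 5.184e-05.
Volume at the limit: V_lim = h_lim·A = 9.737e-04 · 1.029e-04 = 1.002e-07 m³.
So the life L = V_lim·H/(K·W) = 1.002e-07 · 5.275e+08 / (5.184e-05 · 1743) = 584.9 m.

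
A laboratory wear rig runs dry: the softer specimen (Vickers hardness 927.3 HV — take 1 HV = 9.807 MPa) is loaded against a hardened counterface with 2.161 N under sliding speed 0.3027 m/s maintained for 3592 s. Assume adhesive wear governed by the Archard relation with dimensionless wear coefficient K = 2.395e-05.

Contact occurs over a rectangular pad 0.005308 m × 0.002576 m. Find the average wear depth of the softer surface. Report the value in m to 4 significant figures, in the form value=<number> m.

Each operation carries exact precision, and the intermediates are shown rounded. Rounded once at the end: four significant digits.
Path length L = v·t = 0.3027 m/s × 3592 s = 1087 m.
Hardness H = 927.3 HV × 9.807 MPa/HV = 9094 MPa = 9.094e+09 Pa.
Contact area A = 0.005308 m × 0.002576 m = 1.367e-05 m².
Working in SI base units: W = 2.161 N, H = 9.094e+09 Pa, K = 2.395e-05.
By Archard's law, V = K·W·L/H = 2.395e-05 · 2.161 · 1087 / 9.094e+09 = 6.188e-12 m³.
Mean wear depth h = V/A = 6.188e-12 / 1.367e-05 = 4.526e-07 m.

value=4.526e-07 m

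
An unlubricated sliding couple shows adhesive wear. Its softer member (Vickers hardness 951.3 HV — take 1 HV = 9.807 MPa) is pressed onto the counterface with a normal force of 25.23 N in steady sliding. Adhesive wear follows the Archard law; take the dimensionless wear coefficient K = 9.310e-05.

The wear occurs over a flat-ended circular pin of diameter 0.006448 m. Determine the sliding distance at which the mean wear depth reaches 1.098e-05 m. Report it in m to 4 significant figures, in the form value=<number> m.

All working math runs at full float precision, and intermediate values are shown rounded. Rounded once at the end: four significant figures.
Convert: Hardness H = 951.3 HV × 9.807 MPa/HV = 9329 MPa = 9.329e+09 Pa.
Convert: Contact area A = π·d²/4 = π·(0.006448 m)²/4 = 3.265e-05 m².
In SI base units: W = 25.23 N, H = 9.329e+09 Pa, K = 9.310e-05.
Permissible volume V_lim = h_lim·A = 1.098e-05 · 3.265e-05 = 3.585e-10 m³.
Inverting, life L = V_lim·H/(K·W) = 3.585e-10 · 9.329e+09 / (9.310e-05 · 25.23) = 1424 m.

value=1424 m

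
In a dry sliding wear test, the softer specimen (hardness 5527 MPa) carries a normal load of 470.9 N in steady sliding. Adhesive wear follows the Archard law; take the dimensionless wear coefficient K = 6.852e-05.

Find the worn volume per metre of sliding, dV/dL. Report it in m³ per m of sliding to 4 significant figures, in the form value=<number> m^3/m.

value=5.838e-12 m^3/m

Intermediate values are shown rounded; all arithmetic keeps full precision; rounded once at the end, at four significant digits.
Convert: Hardness H = 5527 MPa = 5.527e+09 Pa.
In SI base units, W = 470.9 N, H = 5.527e+09 Pa, K = 6.852e-05.
The wear rate dV/dL = K·W/H (no L dependence): 6.852e-05 · 470.9 / 5.527e+09 = 5.838e-12 m³/m.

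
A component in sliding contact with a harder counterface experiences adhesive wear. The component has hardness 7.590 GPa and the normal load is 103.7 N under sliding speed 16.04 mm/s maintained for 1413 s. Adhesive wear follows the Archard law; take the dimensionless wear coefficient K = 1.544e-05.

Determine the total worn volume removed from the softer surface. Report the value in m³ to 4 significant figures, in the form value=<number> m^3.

Intermediate values are printed rounded. The computation keeps exact precision. Rounded just once, at 4 significant digits.
Sliding speed v = 16.04 mm/s = 0.01604 m/s. Total distance L = v·t = 0.01604 m/s × 1413 s = 22.66 m.
Hardness H = 7.590 GPa = 7.590e+09 Pa.
As SI base values: W = 103.7 N, H = 7.590e+09 Pa, K = 1.544e-05.
Worn volume V = K·W·L/H = 1.544e-05 · 103.7 · 22.66 / 7.590e+09 = 4.781e-12 m³.

value=4.781e-12 m^3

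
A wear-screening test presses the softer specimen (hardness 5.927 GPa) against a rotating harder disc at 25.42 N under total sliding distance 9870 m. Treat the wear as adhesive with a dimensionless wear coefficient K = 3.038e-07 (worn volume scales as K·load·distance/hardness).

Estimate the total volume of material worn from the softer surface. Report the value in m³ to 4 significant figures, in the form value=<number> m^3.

value=1.286e-11 m^3

The computation maintains exact precision; intermediate values are displayed rounded. Rounded just once, at four significant digits.
Convert: Hardness H = 5.927 GPa = 5.927e+09 Pa.
In SI base units, W = 25.42 N, H = 5.927e+09 Pa, K = 3.038e-07.
Worn volume V = K·W·L/H = 3.038e-07 · 25.42 · 9870 / 5.927e+09 = 1.286e-11 m³.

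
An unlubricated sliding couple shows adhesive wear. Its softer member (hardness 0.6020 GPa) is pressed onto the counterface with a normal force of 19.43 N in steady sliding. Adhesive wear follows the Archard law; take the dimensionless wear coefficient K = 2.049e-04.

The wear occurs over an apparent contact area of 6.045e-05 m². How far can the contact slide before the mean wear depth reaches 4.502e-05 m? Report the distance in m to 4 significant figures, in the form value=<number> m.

Displayed values are rounded; the algebra maintains full precision, and rounded just once, at four significant figures.
Hardness H = 0.6020 GPa = 6.020e+08 Pa.
Collected in SI base units: W = 19.43 N, H = 6.020e+08 Pa, K = 2.049e-04.
Permissible volume V_lim = h_lim·A = 4.502e-05 · 6.045e-05 = 2.721e-09 m³.
So the life L = V_lim·H/(K·W) = 2.721e-09 · 6.020e+08 / (2.049e-04 · 19.43) = 411.5 m.

value=411.5 m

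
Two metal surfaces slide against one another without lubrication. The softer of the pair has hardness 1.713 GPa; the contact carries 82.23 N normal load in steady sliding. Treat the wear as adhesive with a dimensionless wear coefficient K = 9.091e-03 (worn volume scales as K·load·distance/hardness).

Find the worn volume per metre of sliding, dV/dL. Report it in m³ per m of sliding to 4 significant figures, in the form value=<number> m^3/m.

Intermediates are displayed rounded; the computation holds full float precision, and one final rounding: 4 significant figures.
Convert: Hardness H = 1.713 GPa = 1.713e+09 Pa.
Restated in SI base units: W = 82.23 N, H = 1.713e+09 Pa, K = 9.091e-03.
Volumetric rate dV/dL = K·W/H, per unit distance: 9.091e-03 · 82.23 / 1.713e+09 = 4.364e-10 m³/m.

value=4.364e-10 m^3/m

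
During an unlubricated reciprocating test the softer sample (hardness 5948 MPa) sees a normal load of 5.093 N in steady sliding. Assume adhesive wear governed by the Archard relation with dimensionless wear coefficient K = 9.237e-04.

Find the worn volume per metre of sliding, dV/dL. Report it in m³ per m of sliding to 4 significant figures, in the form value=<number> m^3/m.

value=7.909e-13 m^3/m

The computation holds full float precision, and printed values are rounded, and one final rounding to four significant digits.
Hardness H = 5948 MPa = 5.948e+09 Pa.
Working in SI base units: W = 5.093 N, H = 5.948e+09 Pa, K = 9.237e-04.
Rate of wear dV/dL = K·W/H — distance-free: 9.237e-04 · 5.093 / 5.948e+09 = 7.909e-13 m³/m.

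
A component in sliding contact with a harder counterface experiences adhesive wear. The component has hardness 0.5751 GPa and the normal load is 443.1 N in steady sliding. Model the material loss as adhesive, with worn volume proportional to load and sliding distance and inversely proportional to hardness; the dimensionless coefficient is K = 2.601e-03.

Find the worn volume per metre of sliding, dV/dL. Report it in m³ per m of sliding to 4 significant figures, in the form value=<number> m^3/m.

value=2.004e-09 m^3/m

The algebra maintains exact precision — intermediates appear rounded; one last rounding to 4 significant digits.
Hardness H = 0.5751 GPa = 5.751e+08 Pa.
In SI base units: W = 443.1 N, H = 5.751e+08 Pa, K = 2.601e-03.
Rate of wear dV/dL = K·W/H: 2.601e-03 · 443.1 / 5.751e+08 = 2.004e-09 m³/m.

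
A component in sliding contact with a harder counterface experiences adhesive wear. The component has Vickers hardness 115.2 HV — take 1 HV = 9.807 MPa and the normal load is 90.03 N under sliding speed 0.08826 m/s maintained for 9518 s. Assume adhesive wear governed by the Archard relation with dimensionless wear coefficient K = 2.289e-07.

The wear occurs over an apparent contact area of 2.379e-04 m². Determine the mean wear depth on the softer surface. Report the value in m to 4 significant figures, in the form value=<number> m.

value=6.441e-08 m

Intermediates appear rounded — all arithmetic keeps full precision; a lone final rounding: four significant digits.
The distance L = v·t = 0.08826 m/s × 9518 s = 840.1 m.
Hardness H = 115.2 HV × 9.807 MPa/HV = 1130 MPa = 1.130e+09 Pa.
Collected in SI base units: W = 90.03 N, H = 1.130e+09 Pa, K = 2.289e-07.
By Archard's law, V = K·W·L/H = 2.289e-07 · 90.03 · 840.1 / 1.130e+09 = 1.532e-11 m³.
Average depth h = V/A = 1.532e-11 / 2.379e-04 = 6.441e-08 m.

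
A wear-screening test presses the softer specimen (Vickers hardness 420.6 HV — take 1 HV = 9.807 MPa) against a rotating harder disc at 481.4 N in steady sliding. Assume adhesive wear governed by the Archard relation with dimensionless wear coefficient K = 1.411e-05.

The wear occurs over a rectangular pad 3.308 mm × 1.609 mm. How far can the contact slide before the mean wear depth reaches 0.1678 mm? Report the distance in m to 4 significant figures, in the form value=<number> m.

value=542.4 m

All working math maintains exact precision; quoted intermediates are rounded — a lone final rounding to 4 significant digits.
Convert: Hardness H = 420.6 HV × 9.807 MPa/HV = 4125 MPa = 4.125e+09 Pa.
Convert: Pad sides 3.308 mm × 1.609 mm = 0.003308 m × 0.001609 m. Contact area A = 0.003308 m × 0.001609 m = 5.323e-06 m².
Convert: Depth limit h_lim = 0.1678 mm = 1.678e-04 m.
Restated in SI base units: W = 481.4 N, H = 4.125e+09 Pa, K = 1.411e-05.
At the depth limit, V_lim = h_lim·A = 1.678e-04 · 5.323e-06 = 8.931e-10 m³.
Sliding life L = V_lim·H/(K·W) = 8.931e-10 · 4.125e+09 / (1.411e-05 · 481.4) = 542.4 m.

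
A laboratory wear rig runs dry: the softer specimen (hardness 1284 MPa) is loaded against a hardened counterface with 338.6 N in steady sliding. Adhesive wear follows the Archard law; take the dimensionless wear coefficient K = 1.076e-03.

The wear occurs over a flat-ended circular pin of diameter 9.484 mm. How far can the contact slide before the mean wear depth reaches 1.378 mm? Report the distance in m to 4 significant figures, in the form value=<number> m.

value=343.1 m

Intermediate values are displayed rounded — all arithmetic carries full precision; a lone final rounding to four significant figures.
Hardness H = 1284 MPa = 1.284e+09 Pa.
Pin diameter d = 9.484 mm = 0.009484 m. Contact area A = π·d²/4 = π·(0.009484 m)²/4 = 7.064e-05 m².
Depth limit h_lim = 1.378 mm = 0.001378 m.
Working in SI base units: W = 338.6 N, H = 1.284e+09 Pa, K = 1.076e-03.
Limit volume V_lim = h_lim·A = 0.001378 · 7.064e-05 = 9.735e-08 m³.
Thus life L = V_lim·H/(K·W) = 9.735e-08 · 1.284e+09 / (1.076e-03 · 338.6) = 343.1 m.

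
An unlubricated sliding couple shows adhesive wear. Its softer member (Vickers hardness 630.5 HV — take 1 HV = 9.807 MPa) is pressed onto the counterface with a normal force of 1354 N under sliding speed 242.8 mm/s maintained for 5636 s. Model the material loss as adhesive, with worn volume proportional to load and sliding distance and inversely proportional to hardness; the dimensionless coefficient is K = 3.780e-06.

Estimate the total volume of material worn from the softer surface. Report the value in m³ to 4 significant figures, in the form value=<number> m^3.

value=1.133e-09 m^3

Intermediates are displayed rounded; every step maintains full float precision, and one final rounding: four significant figures.
Sliding speed v = 242.8 mm/s = 0.2428 m/s. The distance L = v·t = 0.2428 m/s × 5636 s = 1368 m.
Hardness H = 630.5 HV × 9.807 MPa/HV = 6183 MPa = 6.183e+09 Pa.
Restated in SI base units: W = 1354 N, H = 6.183e+09 Pa, K = 3.780e-06.
Wear volume V = K·W·L/H = 3.780e-06 · 1354 · 1368 / 6.183e+09 = 1.133e-09 m³.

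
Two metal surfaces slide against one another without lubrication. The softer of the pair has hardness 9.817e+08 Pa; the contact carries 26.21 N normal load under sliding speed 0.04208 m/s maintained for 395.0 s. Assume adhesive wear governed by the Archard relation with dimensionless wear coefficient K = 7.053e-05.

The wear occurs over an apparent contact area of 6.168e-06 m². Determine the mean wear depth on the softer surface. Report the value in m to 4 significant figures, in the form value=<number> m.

value=5.074e-06 m

Each operation keeps exact precision — intermediates are printed rounded. Rounded once at the end to 4 significant digits.
The distance L = v·t = 0.04208 m/s × 395.0 s = 16.62 m.
Collected in SI base units: W = 26.21 N, H = 9.817e+08 Pa, K = 7.053e-05.
Wear volume V = K·W·L/H = 7.053e-05 · 26.21 · 16.62 / 9.817e+08 = 3.130e-11 m³.
Depth h = V/A = 3.130e-11 / 6.168e-06 = 5.074e-06 m.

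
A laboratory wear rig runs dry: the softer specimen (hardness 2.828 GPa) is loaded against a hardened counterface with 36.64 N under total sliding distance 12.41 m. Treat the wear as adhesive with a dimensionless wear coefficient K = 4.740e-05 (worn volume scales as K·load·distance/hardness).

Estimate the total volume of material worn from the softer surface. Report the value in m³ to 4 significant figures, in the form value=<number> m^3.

value=7.621e-12 m^3

Intermediate values are shown rounded, and every step runs at full precision; one last rounding: four significant figures.
Hardness H = 2.828 GPa = 2.828e+09 Pa.
In SI base units, W = 36.64 N, H = 2.828e+09 Pa, K = 4.740e-05.
Apply Archard: V = K·W·L/H = 4.740e-05 · 36.64 · 12.41 / 2.828e+09 = 7.621e-12 m³.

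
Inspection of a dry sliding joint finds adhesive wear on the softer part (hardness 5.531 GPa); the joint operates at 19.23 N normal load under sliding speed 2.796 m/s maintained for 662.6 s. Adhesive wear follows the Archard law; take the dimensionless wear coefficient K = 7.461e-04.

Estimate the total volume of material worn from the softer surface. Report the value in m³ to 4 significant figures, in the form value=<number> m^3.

All arithmetic keeps full precision. The intermediates are displayed rounded, and one final rounding to four significant digits.
Convert: Distance covered L = v·t = 2.796 m/s × 662.6 s = 1853 m.
Convert: Hardness H = 5.531 GPa = 5.531e+09 Pa.
As SI base values: W = 19.23 N, H = 5.531e+09 Pa, K = 7.461e-04.
Worn volume V = K·W·L/H = 7.461e-04 · 19.23 · 1853 / 5.531e+09 = 4.806e-09 m³.

value=4.806e-09 m^3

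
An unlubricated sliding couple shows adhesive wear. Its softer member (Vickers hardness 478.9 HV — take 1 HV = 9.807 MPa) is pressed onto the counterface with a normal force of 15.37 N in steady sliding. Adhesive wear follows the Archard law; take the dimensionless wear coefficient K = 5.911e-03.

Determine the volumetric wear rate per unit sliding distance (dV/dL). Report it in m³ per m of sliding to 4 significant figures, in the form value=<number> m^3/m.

Intermediate values appear rounded. All arithmetic holds exact precision; one last rounding, at 4 significant figures.
Hardness H = 478.9 HV × 9.807 MPa/HV = 4697 MPa = 4.697e+09 Pa.
As SI base values: W = 15.37 N, H = 4.697e+09 Pa, K = 5.911e-03.
Volumetric rate dV/dL = K·W/H (independent of L): 5.911e-03 · 15.37 / 4.697e+09 = 1.934e-11 m³/m.

value=1.934e-11 m^3/m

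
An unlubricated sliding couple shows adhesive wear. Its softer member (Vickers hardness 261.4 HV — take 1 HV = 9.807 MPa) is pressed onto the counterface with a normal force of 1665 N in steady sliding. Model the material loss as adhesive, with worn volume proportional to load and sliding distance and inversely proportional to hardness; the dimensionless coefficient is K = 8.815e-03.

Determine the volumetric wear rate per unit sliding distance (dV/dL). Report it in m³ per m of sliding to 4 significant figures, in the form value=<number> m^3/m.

Intermediates are shown rounded, and all working math runs at full float precision. Rounded just once to four significant figures.
Convert: Hardness H = 261.4 HV × 9.807 MPa/HV = 2564 MPa = 2.564e+09 Pa.
In SI base units: W = 1665 N, H = 2.564e+09 Pa, K = 8.815e-03.
Volumetric rate dV/dL = K·W/H (independent of L): 8.815e-03 · 1665 / 2.564e+09 = 5.725e-09 m³/m.

value=5.725e-09 m^3/m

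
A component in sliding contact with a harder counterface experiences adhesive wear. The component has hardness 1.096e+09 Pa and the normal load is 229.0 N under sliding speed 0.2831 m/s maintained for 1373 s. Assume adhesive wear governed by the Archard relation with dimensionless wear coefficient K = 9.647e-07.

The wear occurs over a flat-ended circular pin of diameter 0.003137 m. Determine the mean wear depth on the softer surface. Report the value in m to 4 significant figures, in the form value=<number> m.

value=1.014e-05 m

Intermediate values are printed rounded — the computation holds full float precision, and one last rounding: four significant figures.
Convert: Distance L = v·t = 0.2831 m/s × 1373 s = 388.7 m.
Convert: Contact area A = π·d²/4 = π·(0.003137 m)²/4 = 7.729e-06 m².
In SI base units: W = 229.0 N, H = 1.096e+09 Pa, K = 9.647e-07.
By Archard's law, V = K·W·L/H = 9.647e-07 · 229.0 · 388.7 / 1.096e+09 = 7.835e-11 m³.
Depth h = V/A = 7.835e-11 / 7.729e-06 = 1.014e-05 m.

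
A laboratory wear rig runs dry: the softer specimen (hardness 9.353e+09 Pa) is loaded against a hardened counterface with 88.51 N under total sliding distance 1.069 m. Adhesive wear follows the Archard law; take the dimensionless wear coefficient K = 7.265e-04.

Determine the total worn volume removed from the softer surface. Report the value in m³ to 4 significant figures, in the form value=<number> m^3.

value=7.349e-12 m^3

Each operation carries full precision, and intermediate values are shown rounded, and a lone final rounding: 4 significant digits.
Expressed in SI base units: W = 88.51 N, H = 9.353e+09 Pa, K = 7.265e-04.
Apply Archard: V = K·W·L/H = 7.265e-04 · 88.51 · 1.069 / 9.353e+09 = 7.349e-12 m³.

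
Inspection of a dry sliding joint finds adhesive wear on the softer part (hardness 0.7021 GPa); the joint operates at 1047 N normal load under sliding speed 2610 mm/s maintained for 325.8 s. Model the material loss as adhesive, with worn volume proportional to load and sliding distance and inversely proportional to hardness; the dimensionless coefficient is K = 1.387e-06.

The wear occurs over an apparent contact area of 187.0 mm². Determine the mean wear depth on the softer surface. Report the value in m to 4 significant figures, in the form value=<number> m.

value=9.405e-06 m

Displayed values are rounded; the algebra keeps full precision, and rounded once at the end: four significant figures.
Sliding speed v = 2610 mm/s = 2.610 m/s. The distance L = v·t = 2.610 m/s × 325.8 s = 850.3 m.
Hardness H = 0.7021 GPa = 7.021e+08 Pa.
Contact area A = 187.0 mm² = 1.870e-04 m².
Expressed in SI base units: W = 1047 N, H = 7.021e+08 Pa, K = 1.387e-06.
By Archard's law, V = K·W·L/H = 1.387e-06 · 1047 · 850.3 / 7.021e+08 = 1.759e-09 m³.
Mean depth h = V/A = 1.759e-09 / 1.870e-04 = 9.405e-06 m.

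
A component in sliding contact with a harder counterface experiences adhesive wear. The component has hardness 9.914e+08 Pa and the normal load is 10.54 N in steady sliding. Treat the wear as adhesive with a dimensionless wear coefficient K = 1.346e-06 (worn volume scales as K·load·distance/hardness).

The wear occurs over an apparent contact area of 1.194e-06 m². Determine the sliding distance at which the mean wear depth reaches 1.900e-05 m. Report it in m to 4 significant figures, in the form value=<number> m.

value=1585 m

The computation carries full float precision — intermediate values are printed rounded, and rounded just once to 4 significant digits.
As SI base values: W = 10.54 N, H = 9.914e+08 Pa, K = 1.346e-06.
Volume at the limit: V_lim = h_lim·A = 1.900e-05 · 1.194e-06 = 2.269e-11 m³.
Thus life L = V_lim·H/(K·W) = 2.269e-11 · 9.914e+08 / (1.346e-06 · 10.54) = 1585 m.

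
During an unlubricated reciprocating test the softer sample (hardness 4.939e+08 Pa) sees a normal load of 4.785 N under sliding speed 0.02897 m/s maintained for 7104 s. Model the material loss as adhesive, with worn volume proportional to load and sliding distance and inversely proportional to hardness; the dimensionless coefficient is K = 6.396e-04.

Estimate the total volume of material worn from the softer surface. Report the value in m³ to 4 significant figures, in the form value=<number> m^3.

Intermediate values are shown rounded — every step keeps exact precision — one final rounding to 4 significant figures.
Total distance L = v·t = 0.02897 m/s × 7104 s = 205.8 m.
In SI base units: W = 4.785 N, H = 4.939e+08 Pa, K = 6.396e-04.
Worn volume V = K·W·L/H = 6.396e-04 · 4.785 · 205.8 / 4.939e+08 = 1.275e-09 m³.

value=1.275e-09 m^3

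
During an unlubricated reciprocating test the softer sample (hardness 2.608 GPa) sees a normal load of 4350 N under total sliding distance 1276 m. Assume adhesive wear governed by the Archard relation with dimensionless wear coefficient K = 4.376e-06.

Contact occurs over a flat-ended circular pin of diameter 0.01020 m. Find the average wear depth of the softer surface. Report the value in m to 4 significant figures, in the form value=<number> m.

The computation runs at full float precision, and shown intermediates are rounded. Rounded once at the end, at 4 significant digits.
Hardness H = 2.608 GPa = 2.608e+09 Pa.
Contact area A = π·d²/4 = π·(0.01020 m)²/4 = 8.171e-05 m².
In SI base units, W = 4350 N, H = 2.608e+09 Pa, K = 4.376e-06.
Wear volume V = K·W·L/H = 4.376e-06 · 4350 · 1276 / 2.608e+09 = 9.313e-09 m³.
Mean depth h = V/A = 9.313e-09 / 8.171e-05 = 1.140e-04 m.

value=1.140e-04 m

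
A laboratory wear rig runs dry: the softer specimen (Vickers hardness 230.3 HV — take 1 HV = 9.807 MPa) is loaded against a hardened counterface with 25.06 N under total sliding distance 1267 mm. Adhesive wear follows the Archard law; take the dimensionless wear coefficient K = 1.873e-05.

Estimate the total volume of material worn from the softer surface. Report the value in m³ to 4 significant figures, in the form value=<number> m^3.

value=2.633e-13 m^3

Displayed values are rounded — every step holds exact precision. Rounded once at the end: four significant digits.
Convert: Distance L = 1267 mm = 1.267 m.
Convert: Hardness H = 230.3 HV × 9.807 MPa/HV = 2259 MPa = 2.259e+09 Pa.
Working in SI base units: W = 25.06 N, H = 2.259e+09 Pa, K = 1.873e-05.
Apply Archard: V = K·W·L/H = 1.873e-05 · 25.06 · 1.267 / 2.259e+09 = 2.633e-13 m³.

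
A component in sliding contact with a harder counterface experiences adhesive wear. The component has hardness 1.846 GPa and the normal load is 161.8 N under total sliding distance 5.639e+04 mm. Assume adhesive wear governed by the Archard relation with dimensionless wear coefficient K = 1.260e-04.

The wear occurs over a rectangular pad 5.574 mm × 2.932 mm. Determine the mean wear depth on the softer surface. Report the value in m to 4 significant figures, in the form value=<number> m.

value=3.811e-05 m

Intermediate values are displayed rounded — all arithmetic keeps exact precision; a lone final rounding: four significant digits.
Total distance L = 5.639e+04 mm = 56.39 m.
Hardness H = 1.846 GPa = 1.846e+09 Pa.
Pad sides 5.574 mm × 2.932 mm = 0.005574 m × 0.002932 m. Contact area A = 0.005574 m × 0.002932 m = 1.634e-05 m².
Restated in SI base units: W = 161.8 N, H = 1.846e+09 Pa, K = 1.260e-04.
Archard relation: V = K·W·L/H = 1.260e-04 · 161.8 · 56.39 / 1.846e+09 = 6.228e-10 m³.
Mean wear depth h = V/A = 6.228e-10 / 1.634e-05 = 3.811e-05 m.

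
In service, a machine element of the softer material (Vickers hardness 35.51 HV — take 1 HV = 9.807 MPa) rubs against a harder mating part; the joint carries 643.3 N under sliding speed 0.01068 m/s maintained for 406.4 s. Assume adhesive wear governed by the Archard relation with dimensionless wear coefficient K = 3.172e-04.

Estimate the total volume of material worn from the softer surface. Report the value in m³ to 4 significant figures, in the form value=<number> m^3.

value=2.543e-09 m^3

The algebra keeps full precision — intermediates are printed rounded. Rounded once at the end to 4 significant digits.
Path length L = v·t = 0.01068 m/s × 406.4 s = 4.340 m.
Hardness H = 35.51 HV × 9.807 MPa/HV = 348.2 MPa = 3.482e+08 Pa.
Working in SI base units: W = 643.3 N, H = 3.482e+08 Pa, K = 3.172e-04.
The Archard volume V = K·W·L/H = 3.172e-04 · 643.3 · 4.340 / 3.482e+08 = 2.543e-09 m³.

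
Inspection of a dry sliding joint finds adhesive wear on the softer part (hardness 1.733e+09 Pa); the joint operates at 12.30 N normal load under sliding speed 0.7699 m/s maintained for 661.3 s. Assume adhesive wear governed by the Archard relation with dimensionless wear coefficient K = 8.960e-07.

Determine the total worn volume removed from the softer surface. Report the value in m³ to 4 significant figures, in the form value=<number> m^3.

value=3.238e-12 m^3

All working math maintains full precision; shown intermediates are rounded — one final rounding: 4 significant digits.
Convert: Path length L = v·t = 0.7699 m/s × 661.3 s = 509.1 m.
Working in SI base units: W = 12.30 N, H = 1.733e+09 Pa, K = 8.960e-07.
By Archard's law, V = K·W·L/H = 8.960e-07 · 12.30 · 509.1 / 1.733e+09 = 3.238e-12 m³.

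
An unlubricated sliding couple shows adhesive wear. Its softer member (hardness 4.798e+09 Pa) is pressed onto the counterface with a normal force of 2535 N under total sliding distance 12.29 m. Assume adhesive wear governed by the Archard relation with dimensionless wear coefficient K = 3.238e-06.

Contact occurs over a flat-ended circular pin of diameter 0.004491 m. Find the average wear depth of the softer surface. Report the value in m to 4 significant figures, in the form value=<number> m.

The algebra keeps full float precision, and quoted intermediates are rounded, and one last rounding to 4 significant figures.
Convert: Contact area A = π·d²/4 = π·(0.004491 m)²/4 = 1.584e-05 m².
Working in SI base units: W = 2535 N, H = 4.798e+09 Pa, K = 3.238e-06.
Worn volume V = K·W·L/H = 3.238e-06 · 2535 · 12.29 / 4.798e+09 = 2.103e-11 m³.
Depth of wear h = V/A = 2.103e-11 / 1.584e-05 = 1.327e-06 m.

value=1.327e-06 m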